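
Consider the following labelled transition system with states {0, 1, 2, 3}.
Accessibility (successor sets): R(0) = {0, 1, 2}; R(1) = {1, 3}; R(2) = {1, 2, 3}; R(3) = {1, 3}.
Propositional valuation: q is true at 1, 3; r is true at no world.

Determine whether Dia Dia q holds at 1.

Yes

At 1: Dia Dia q requires Dia q at some successor in {1, 3}.
  Dia q holds at 1, so Dia Dia q is true at 1.
    At 1: Dia q requires q at some successor in {1, 3}.
      q holds at 1, so Dia q is true at 1.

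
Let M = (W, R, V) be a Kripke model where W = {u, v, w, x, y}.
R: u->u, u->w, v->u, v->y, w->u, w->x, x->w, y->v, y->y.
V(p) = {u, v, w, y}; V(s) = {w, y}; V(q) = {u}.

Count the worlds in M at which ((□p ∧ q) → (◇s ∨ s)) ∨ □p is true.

Let φ = ((□p ∧ q) → (◇s ∨ s)) ∨ □p. Evaluate φ at each world:
  u (successors {u, w}): φ is true.
  v (successors {u, y}): φ is true.
  w (successors {u, x}): φ is true.
  x (successors {w}): φ is true.
  y (successors {v, y}): φ is true.
For instance, at w:
  At w: (□p ∧ q) → (◇s ∨ s) is true, □p is false, so ((□p ∧ q) → (◇s ∨ s)) ∨ □p is true.
    At w: □p ∧ q is false, ◇s ∨ s is true, so (□p ∧ q) → (◇s ∨ s) is true.
      At w: □p is false, q is false, so □p ∧ q is false.
      At w: ◇s is false, s is true, so ◇s ∨ s is true.
    At w: □p requires p at every successor {u, x}.
      p fails at x, so □p is false at w.
Satisfying worlds: {u, v, w, x, y}

5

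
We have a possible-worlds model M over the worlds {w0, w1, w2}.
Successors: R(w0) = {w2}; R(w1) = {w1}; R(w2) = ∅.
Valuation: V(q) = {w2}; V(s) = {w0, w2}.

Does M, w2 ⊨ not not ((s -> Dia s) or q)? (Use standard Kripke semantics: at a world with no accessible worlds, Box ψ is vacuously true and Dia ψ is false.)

Yes

Recall that Dia ψ holds at a world iff ψ holds at some accessible world.
At w2: not ((s -> Dia s) or q) is false, so not not ((s -> Dia s) or q) is true.
  At w2: (s -> Dia s) or q is true, so not ((s -> Dia s) or q) is false.
    At w2: s -> Dia s is false, q is true, so (s -> Dia s) or q is true.
      At w2: s is true, Dia s is false, so s -> Dia s is false.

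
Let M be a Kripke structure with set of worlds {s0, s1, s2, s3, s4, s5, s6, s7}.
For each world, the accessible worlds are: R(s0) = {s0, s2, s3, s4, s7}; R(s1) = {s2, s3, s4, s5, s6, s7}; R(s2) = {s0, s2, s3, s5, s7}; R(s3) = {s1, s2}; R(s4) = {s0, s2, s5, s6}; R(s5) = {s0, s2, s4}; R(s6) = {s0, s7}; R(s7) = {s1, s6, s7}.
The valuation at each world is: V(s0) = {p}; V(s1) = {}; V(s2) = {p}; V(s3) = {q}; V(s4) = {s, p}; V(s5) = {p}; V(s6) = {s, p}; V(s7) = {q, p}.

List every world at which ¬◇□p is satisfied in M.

s3, s6

Let φ = ¬◇□p. Evaluate φ at each world:
  s0 (successors {s0, s2, s3, s4, s7}): φ is false.
  s1 (successors {s2, s3, s4, s5, s6, s7}): φ is false.
  s2 (successors {s0, s2, s3, s5, s7}): φ is false.
  s3 (successors {s1, s2}): φ is true.
  s4 (successors {s0, s2, s5, s6}): φ is false.
  s5 (successors {s0, s2, s4}): φ is false.
  s6 (successors {s0, s7}): φ is true.
  s7 (successors {s1, s6, s7}): φ is false.
For instance, at s1:
  At s1: ◇□p is true, so ¬◇□p is false.
    At s1: ◇□p requires □p at some successor in {s2, s3, s4, s5, s6, s7}.
      □p holds at s4, so ◇□p is true at s1.
Satisfying worlds: {s3, s6}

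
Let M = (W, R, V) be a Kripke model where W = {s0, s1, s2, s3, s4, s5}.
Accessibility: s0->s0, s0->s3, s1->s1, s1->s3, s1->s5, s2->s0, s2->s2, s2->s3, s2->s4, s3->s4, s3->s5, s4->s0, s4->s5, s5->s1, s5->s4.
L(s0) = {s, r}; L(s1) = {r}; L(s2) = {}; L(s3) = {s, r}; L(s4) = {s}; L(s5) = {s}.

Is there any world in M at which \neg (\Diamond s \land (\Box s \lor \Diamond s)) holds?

No

Let φ = \neg (\Diamond s \land (\Box s \lor \Diamond s)). Evaluate φ at each world:
  s0 (successors {s0, s3}): φ is false.
  s1 (successors {s1, s3, s5}): φ is false.
  s2 (successors {s0, s2, s3, s4}): φ is false.
  s3 (successors {s4, s5}): φ is false.
  s4 (successors {s0, s5}): φ is false.
  s5 (successors {s1, s4}): φ is false.
For instance, at s5:
  At s5: \Diamond s \land (\Box s \lor \Diamond s) is true, so \neg (\Diamond s \land (\Box s \lor \Diamond s)) is false.
    At s5: \Diamond s is true, \Box s \lor \Diamond s is true, so \Diamond s \land (\Box s \lor \Diamond s) is true.
      At s5: \Diamond s requires s at some successor in {s1, s4}.
        s holds at s4, so \Diamond s is true at s5.
      At s5: \Box s is false, \Diamond s is true, so \Box s \lor \Diamond s is true.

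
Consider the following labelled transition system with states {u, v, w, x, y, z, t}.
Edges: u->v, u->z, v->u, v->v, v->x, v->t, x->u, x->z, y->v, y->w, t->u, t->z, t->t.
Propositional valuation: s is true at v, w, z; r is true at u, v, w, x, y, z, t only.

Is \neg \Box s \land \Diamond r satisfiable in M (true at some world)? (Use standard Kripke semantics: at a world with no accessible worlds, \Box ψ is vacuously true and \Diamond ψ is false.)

Recall that \Box ψ holds at a world iff ψ holds at every accessible world, and \Diamond ψ holds iff ψ holds at some accessible world.
Let φ = \neg \Box s \land \Diamond r. Evaluate φ at each world:
  u (successors {v, z}): φ is false.
  v (successors {u, v, x, t}): φ is true.
  w (successors ∅): φ is false.
  x (successors {u, z}): φ is true.
  y (successors {v, w}): φ is false.
  z (successors ∅): φ is false.
  t (successors {u, z, t}): φ is true.
Detail at v (witness):
  At v: \neg \Box s is true, \Diamond r is true, so \neg \Box s \land \Diamond r is true.
    At v: \Box s is false, so \neg \Box s is true.
      At v: \Box s requires s at every successor {u, v, x, t}.
        s fails at u, so \Box s is false at v.
    At v: \Diamond r requires r at some successor in {u, v, x, t}.
      r holds at u, so \Diamond r is true at v.

Yes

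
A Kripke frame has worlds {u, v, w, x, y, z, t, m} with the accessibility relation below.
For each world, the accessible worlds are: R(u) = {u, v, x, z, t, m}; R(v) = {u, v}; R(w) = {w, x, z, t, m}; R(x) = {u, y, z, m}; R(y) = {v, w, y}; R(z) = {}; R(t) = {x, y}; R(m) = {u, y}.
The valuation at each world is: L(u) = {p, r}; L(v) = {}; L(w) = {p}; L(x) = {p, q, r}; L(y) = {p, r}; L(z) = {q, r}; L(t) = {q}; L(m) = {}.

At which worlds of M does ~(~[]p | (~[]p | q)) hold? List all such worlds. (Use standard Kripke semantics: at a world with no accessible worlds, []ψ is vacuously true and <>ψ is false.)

Let φ = ~(~[]p | (~[]p | q)). Evaluate φ at each world:
  u (successors {u, v, x, z, t, m}): φ is false.
  v (successors {u, v}): φ is false.
  w (successors {w, x, z, t, m}): φ is false.
  x (successors {u, y, z, m}): φ is false.
  y (successors {v, w, y}): φ is false.
  z (successors ∅): φ is false.
  t (successors {x, y}): φ is false.
  m (successors {u, y}): φ is true.
For instance, at x:
  At x: ~[]p | (~[]p | q) is true, so ~(~[]p | (~[]p | q)) is false.
    At x: ~[]p is true, ~[]p | q is true, so ~[]p | (~[]p | q) is true.
      At x: []p is false, so ~[]p is true.
      At x: ~[]p is true, q is true, so ~[]p | q is true.
Satisfying worlds: {m}

m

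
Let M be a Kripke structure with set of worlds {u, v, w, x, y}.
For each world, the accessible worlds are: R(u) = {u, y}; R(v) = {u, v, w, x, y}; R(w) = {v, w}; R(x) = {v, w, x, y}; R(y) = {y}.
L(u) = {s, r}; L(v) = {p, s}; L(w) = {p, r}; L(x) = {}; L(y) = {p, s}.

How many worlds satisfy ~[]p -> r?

3

Let φ = ~[]p -> r. Evaluate φ at each world:
  u (successors {u, y}): φ is true.
  v (successors {u, v, w, x, y}): φ is false.
  w (successors {v, w}): φ is true.
  x (successors {v, w, x, y}): φ is false.
  y (successors {y}): φ is true.
For instance, at v:
  At v: ~[]p is true, r is false, so ~[]p -> r is false.
    At v: []p is false, so ~[]p is true.
      At v: []p requires p at every successor {u, v, w, x, y}.
        p fails at u, so []p is false at v.
Satisfying worlds: {u, w, y}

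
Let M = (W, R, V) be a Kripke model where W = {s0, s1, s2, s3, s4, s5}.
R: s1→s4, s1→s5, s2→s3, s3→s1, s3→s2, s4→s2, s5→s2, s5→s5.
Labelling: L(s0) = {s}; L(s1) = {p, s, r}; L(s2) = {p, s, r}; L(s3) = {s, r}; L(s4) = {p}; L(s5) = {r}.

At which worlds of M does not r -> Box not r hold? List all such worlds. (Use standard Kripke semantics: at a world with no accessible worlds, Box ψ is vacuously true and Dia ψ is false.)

Let φ = not r -> Box not r. Evaluate φ at each world:
  s0 (successors ∅): φ is true.
  s1 (successors {s4, s5}): φ is true.
  s2 (successors {s3}): φ is true.
  s3 (successors {s1, s2}): φ is true.
  s4 (successors {s2}): φ is false.
  s5 (successors {s2, s5}): φ is true.
For instance, at s1:
  At s1: not r is false, Box not r is false, so not r -> Box not r is true.
    At s1: Box not r requires not r at every successor {s4, s5}.
      not r fails at s5, so Box not r is false at s1.
Satisfying worlds: {s0, s1, s2, s3, s5}

s0, s1, s2, s3, s5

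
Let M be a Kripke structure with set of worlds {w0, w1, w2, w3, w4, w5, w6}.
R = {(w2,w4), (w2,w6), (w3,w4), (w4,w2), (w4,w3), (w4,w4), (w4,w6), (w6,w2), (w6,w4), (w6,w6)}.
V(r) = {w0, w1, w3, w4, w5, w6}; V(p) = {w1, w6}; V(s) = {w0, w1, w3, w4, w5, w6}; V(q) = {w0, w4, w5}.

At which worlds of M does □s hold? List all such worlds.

Let φ = □s. Evaluate φ at each world:
  w0 (successors ∅): φ is true.
  w1 (successors ∅): φ is true.
  w2 (successors {w4, w6}): φ is true.
  w3 (successors {w4}): φ is true.
  w4 (successors {w2, w3, w4, w6}): φ is false.
  w5 (successors ∅): φ is true.
  w6 (successors {w2, w4, w6}): φ is false.
For instance, at w6:
  At w6: □s requires s at every successor {w2, w4, w6}.
    s fails at w2, so □s is false at w6.
Satisfying worlds: {w0, w1, w2, w3, w5}

w0, w1, w2, w3, w5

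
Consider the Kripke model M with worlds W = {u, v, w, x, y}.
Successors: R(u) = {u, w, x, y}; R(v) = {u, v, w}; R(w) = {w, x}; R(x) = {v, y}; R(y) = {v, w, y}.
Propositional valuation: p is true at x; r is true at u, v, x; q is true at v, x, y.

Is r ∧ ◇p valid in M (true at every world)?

Recall that ◇ψ holds at a world iff ψ holds at some accessible world.
Let φ = r ∧ ◇p. Evaluate φ at each world:
  u (successors {u, w, x, y}): φ is true.
  v (successors {u, v, w}): φ is false.
  w (successors {w, x}): φ is false.
  x (successors {v, y}): φ is false.
  y (successors {v, w, y}): φ is false.
Detail at v (counterexample):
  At v: r is true, ◇p is false, so r ∧ ◇p is false.
    At v: ◇p requires p at some successor in {u, v, w}.
      At u: p is false.
      At v: p is false.
      At w: p is false.
    So ◇p is false at v.

No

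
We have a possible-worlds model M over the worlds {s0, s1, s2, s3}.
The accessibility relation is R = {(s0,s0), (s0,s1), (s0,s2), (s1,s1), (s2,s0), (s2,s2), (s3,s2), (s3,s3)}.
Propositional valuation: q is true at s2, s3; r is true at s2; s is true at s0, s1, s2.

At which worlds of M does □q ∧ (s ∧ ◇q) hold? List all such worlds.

none

Let φ = □q ∧ (s ∧ ◇q). Evaluate φ at each world:
  s0 (successors {s0, s1, s2}): φ is false.
  s1 (successors {s1}): φ is false.
  s2 (successors {s0, s2}): φ is false.
  s3 (successors {s2, s3}): φ is false.
For instance, at s3:
  At s3: □q is true, s ∧ ◇q is false, so □q ∧ (s ∧ ◇q) is false.
    At s3: □q requires q at every successor {s2, s3}.
      At s2: q is true.
      At s3: q is true.
    So □q is true at s3.
    At s3: s is false, ◇q is true, so s ∧ ◇q is false.
      At s3: ◇q requires q at some successor in {s2, s3}.
        q holds at s2, so ◇q is true at s3.
Satisfying worlds: none.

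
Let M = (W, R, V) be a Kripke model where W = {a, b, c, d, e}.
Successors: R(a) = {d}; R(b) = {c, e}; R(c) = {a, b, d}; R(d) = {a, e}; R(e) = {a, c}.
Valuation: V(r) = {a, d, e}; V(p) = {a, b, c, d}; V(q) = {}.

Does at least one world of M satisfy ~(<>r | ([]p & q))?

No

Let φ = ~(<>r | ([]p & q)). Evaluate φ at each world:
  a (successors {d}): φ is false.
  b (successors {c, e}): φ is false.
  c (successors {a, b, d}): φ is false.
  d (successors {a, e}): φ is false.
  e (successors {a, c}): φ is false.
For instance, at d:
  At d: <>r | ([]p & q) is true, so ~(<>r | ([]p & q)) is false.
    At d: <>r is true, []p & q is false, so <>r | ([]p & q) is true.
      At d: <>r requires r at some successor in {a, e}.
        r holds at a, so <>r is true at d.
      At d: []p is false, q is false, so []p & q is false.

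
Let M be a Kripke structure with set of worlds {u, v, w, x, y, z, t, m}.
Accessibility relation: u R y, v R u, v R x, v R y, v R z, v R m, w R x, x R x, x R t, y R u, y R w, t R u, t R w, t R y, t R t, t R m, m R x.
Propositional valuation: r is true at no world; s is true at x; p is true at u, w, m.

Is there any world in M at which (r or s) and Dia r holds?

No

Let φ = (r or s) and Dia r. Evaluate φ at each world:
  u (successors {y}): φ is false.
  v (successors {u, x, y, z, m}): φ is false.
  w (successors {x}): φ is false.
  x (successors {x, t}): φ is false.
  y (successors {u, w}): φ is false.
  z (successors ∅): φ is false.
  t (successors {u, w, y, t, m}): φ is false.
  m (successors {x}): φ is false.
For instance, at x:
  At x: r or s is true, Dia r is false, so (r or s) and Dia r is false.
    At x: Dia r requires r at some successor in {x, t}.
      At x: r is false.
      At t: r is false.
    So Dia r is false at x.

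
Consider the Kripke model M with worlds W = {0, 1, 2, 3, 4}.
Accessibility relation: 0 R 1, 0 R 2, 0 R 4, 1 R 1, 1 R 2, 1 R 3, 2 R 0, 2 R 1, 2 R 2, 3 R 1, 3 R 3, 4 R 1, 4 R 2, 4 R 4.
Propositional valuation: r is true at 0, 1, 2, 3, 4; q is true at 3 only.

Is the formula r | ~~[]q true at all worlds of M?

Yes

Let φ = r | ~~[]q. Evaluate φ at each world:
  0 (successors {1, 2, 4}): φ is true.
  1 (successors {1, 2, 3}): φ is true.
  2 (successors {0, 1, 2}): φ is true.
  3 (successors {1, 3}): φ is true.
  4 (successors {1, 2, 4}): φ is true.
For instance, at 0:
  At 0: r is true, ~~[]q is false, so r | ~~[]q is true.
    At 0: ~[]q is true, so ~~[]q is false.
      At 0: []q is false, so ~[]q is true.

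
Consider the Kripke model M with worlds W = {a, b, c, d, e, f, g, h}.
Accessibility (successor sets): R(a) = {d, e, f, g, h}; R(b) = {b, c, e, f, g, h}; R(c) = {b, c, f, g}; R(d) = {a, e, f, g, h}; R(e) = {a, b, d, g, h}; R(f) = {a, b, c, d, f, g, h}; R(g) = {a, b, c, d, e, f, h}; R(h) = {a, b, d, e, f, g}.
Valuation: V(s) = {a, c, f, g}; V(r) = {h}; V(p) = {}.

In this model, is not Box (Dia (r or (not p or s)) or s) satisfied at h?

At h: Box (Dia (r or (not p or s)) or s) is true, so not Box (Dia (r or (not p or s)) or s) is false.
  At h: Box (Dia (r or (not p or s)) or s) requires Dia (r or (not p or s)) or s at every successor {a, b, d, e, f, g}.
    At a: Dia (r or (not p or s)) or s is true.
    At b: Dia (r or (not p or s)) or s is true.
    At d: Dia (r or (not p or s)) or s is true.
    At e: Dia (r or (not p or s)) or s is true.
    At f: Dia (r or (not p or s)) or s is true.
    At g: Dia (r or (not p or s)) or s is true.
  So Box (Dia (r or (not p or s)) or s) is true at h.

No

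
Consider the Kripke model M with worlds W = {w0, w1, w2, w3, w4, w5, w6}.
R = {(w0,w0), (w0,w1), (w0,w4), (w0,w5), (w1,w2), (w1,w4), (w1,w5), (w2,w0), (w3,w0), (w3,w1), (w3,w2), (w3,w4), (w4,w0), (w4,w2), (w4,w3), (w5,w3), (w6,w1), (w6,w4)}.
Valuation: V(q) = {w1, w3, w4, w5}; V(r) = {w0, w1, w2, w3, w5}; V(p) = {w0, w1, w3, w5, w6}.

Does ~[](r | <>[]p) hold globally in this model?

Let φ = ~[](r | <>[]p). Evaluate φ at each world:
  w0 (successors {w0, w1, w4, w5}): φ is false.
  w1 (successors {w2, w4, w5}): φ is false.
  w2 (successors {w0}): φ is false.
  w3 (successors {w0, w1, w2, w4}): φ is false.
  w4 (successors {w0, w2, w3}): φ is false.
  w5 (successors {w3}): φ is false.
  w6 (successors {w1, w4}): φ is false.
Detail at w0 (counterexample):
  At w0: [](r | <>[]p) is true, so ~[](r | <>[]p) is false.
    At w0: [](r | <>[]p) requires r | <>[]p at every successor {w0, w1, w4, w5}.
      At w0: r | <>[]p is true.
      At w1: r | <>[]p is true.
      At w4: r | <>[]p is true.
      At w5: r | <>[]p is true.
    So [](r | <>[]p) is true at w0.

No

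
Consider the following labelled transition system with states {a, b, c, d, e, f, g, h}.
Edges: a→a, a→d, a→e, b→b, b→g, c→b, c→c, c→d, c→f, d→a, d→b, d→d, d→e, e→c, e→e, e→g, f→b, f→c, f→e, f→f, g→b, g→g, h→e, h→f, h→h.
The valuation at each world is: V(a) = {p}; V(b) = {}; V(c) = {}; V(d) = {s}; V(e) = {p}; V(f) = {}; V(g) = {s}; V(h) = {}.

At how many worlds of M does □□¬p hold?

2

Let φ = □□¬p. Evaluate φ at each world:
  a (successors {a, d, e}): φ is false.
  b (successors {b, g}): φ is true.
  c (successors {b, c, d, f}): φ is false.
  d (successors {a, b, d, e}): φ is false.
  e (successors {c, e, g}): φ is false.
  f (successors {b, c, e, f}): φ is false.
  g (successors {b, g}): φ is true.
  h (successors {e, f, h}): φ is false.
For instance, at b:
  At b: □□¬p requires □¬p at every successor {b, g}.
      At b: □¬p requires ¬p at every successor {b, g}.
        At b: ¬p is true.
        At g: ¬p is true.
      So □¬p is true at b.
      At g: □¬p requires ¬p at every successor {b, g}.
        At b: ¬p is true.
        At g: ¬p is true.
      So □¬p is true at g.
  So □□¬p is true at b.
Satisfying worlds: {b, g}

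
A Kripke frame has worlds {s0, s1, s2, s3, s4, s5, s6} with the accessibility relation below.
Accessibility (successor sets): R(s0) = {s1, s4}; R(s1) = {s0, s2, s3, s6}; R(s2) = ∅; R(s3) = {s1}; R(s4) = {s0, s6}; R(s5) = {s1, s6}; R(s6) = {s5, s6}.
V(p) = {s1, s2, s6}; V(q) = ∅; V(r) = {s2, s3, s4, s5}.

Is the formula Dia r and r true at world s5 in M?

No

At s5: Dia r is false, r is true, so Dia r and r is false.
  At s5: Dia r requires r at some successor in {s1, s6}.
    At s1: r is false.
    At s6: r is false.
  So Dia r is false at s5.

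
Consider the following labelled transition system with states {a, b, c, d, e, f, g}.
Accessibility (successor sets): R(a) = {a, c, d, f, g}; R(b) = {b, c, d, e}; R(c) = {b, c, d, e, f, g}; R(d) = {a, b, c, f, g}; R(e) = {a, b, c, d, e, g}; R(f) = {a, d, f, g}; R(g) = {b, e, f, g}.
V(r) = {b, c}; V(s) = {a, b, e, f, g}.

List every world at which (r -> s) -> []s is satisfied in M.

Recall that []ψ holds at a world iff ψ holds at every accessible world, and <>ψ holds iff ψ holds at some accessible world.
Let φ = (r -> s) -> []s. Evaluate φ at each world:
  a (successors {a, c, d, f, g}): φ is false.
  b (successors {b, c, d, e}): φ is false.
  c (successors {b, c, d, e, f, g}): φ is true.
  d (successors {a, b, c, f, g}): φ is false.
  e (successors {a, b, c, d, e, g}): φ is false.
  f (successors {a, d, f, g}): φ is false.
  g (successors {b, e, f, g}): φ is true.
For instance, at c:
  At c: r -> s is false, []s is false, so (r -> s) -> []s is true.
    At c: []s requires s at every successor {b, c, d, e, f, g}.
      s fails at c, so []s is false at c.
Satisfying worlds: {c, g}

c, g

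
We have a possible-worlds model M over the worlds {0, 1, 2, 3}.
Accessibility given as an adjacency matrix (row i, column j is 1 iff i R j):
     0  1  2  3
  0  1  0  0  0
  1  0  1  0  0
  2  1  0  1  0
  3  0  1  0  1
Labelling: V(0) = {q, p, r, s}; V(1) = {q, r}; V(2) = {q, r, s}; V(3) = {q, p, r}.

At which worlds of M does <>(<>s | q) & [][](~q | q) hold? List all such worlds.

0, 1, 2, 3

Recall that []ψ holds at a world iff ψ holds at every accessible world, and <>ψ holds iff ψ holds at some accessible world.
Let φ = <>(<>s | q) & [][](~q | q). Evaluate φ at each world:
  0 (successors {0}): φ is true.
  1 (successors {1}): φ is true.
  2 (successors {0, 2}): φ is true.
  3 (successors {1, 3}): φ is true.
For instance, at 0:
  At 0: <>(<>s | q) is true, [][](~q | q) is true, so <>(<>s | q) & [][](~q | q) is true.
    At 0: <>(<>s | q) requires <>s | q at some successor in {0}.
      <>s | q holds at 0, so <>(<>s | q) is true at 0.
    At 0: [][](~q | q) requires [](~q | q) at every successor {0}.
      At 0: [](~q | q) is true.
    So [][](~q | q) is true at 0.
Satisfying worlds: {0, 1, 2, 3}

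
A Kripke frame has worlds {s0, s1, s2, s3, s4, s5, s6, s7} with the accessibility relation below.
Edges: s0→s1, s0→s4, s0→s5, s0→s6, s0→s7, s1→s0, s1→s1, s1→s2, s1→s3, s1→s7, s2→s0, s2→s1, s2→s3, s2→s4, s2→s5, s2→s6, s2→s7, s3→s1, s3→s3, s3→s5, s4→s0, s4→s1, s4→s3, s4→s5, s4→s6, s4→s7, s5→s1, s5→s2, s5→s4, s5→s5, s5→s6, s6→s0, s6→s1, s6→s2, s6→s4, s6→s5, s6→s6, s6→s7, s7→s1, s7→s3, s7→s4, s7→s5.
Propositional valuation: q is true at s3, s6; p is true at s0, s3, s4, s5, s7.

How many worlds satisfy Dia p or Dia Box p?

8

Recall that Box ψ holds at a world iff ψ holds at every accessible world, and Dia ψ holds iff ψ holds at some accessible world.
Let φ = Dia p or Dia Box p. Evaluate φ at each world:
  s0 (successors {s1, s4, s5, s6, s7}): φ is true.
  s1 (successors {s0, s1, s2, s3, s7}): φ is true.
  s2 (successors {s0, s1, s3, s4, s5, s6, s7}): φ is true.
  s3 (successors {s1, s3, s5}): φ is true.
  s4 (successors {s0, s1, s3, s5, s6, s7}): φ is true.
  s5 (successors {s1, s2, s4, s5, s6}): φ is true.
  s6 (successors {s0, s1, s2, s4, s5, s6, s7}): φ is true.
  s7 (successors {s1, s3, s4, s5}): φ is true.
For instance, at s1:
  At s1: Dia p is true, Dia Box p is false, so Dia p or Dia Box p is true.
    At s1: Dia p requires p at some successor in {s0, s1, s2, s3, s7}.
      p holds at s0, so Dia p is true at s1.
    At s1: Dia Box p requires Box p at some successor in {s0, s1, s2, s3, s7}.
      At s0: Box p is false.
      At s1: Box p is false.
      At s2: Box p is false.
      At s3: Box p is false.
      At s7: Box p is false.
    So Dia Box p is false at s1.
Satisfying worlds: {s0, s1, s2, s3, s4, s5, s6, s7}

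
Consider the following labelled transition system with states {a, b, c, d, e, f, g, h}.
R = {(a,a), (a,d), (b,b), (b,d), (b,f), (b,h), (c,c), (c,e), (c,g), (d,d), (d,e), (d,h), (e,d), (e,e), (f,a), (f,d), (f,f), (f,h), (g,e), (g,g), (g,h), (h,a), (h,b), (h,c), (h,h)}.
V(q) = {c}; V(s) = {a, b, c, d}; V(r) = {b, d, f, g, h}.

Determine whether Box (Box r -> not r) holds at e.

Recall that Box ψ holds at a world iff ψ holds at every accessible world, and Dia ψ holds iff ψ holds at some accessible world.
At e: Box (Box r -> not r) requires Box r -> not r at every successor {d, e}.
    At d: Box r is false, not r is false, so Box r -> not r is true.
      At d: Box r requires r at every successor {d, e, h}.
        r fails at e, so Box r is false at d.
    At e: Box r is false, not r is true, so Box r -> not r is true.
      At e: Box r requires r at every successor {d, e}.
        r fails at e, so Box r is false at e.
So Box (Box r -> not r) is true at e.

Yes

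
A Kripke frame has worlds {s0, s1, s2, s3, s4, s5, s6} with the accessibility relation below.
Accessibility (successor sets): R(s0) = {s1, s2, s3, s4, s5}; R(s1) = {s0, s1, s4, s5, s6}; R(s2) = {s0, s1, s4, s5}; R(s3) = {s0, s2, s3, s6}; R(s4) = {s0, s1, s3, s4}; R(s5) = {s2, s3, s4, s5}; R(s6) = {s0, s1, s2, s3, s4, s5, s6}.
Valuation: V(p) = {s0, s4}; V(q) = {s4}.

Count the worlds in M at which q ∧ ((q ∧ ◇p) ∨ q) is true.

1

Let φ = q ∧ ((q ∧ ◇p) ∨ q). Evaluate φ at each world:
  s0 (successors {s1, s2, s3, s4, s5}): φ is false.
  s1 (successors {s0, s1, s4, s5, s6}): φ is false.
  s2 (successors {s0, s1, s4, s5}): φ is false.
  s3 (successors {s0, s2, s3, s6}): φ is false.
  s4 (successors {s0, s1, s3, s4}): φ is true.
  s5 (successors {s2, s3, s4, s5}): φ is false.
  s6 (successors {s0, s1, s2, s3, s4, s5, s6}): φ is false.
For instance, at s3:
  At s3: q is false, (q ∧ ◇p) ∨ q is false, so q ∧ ((q ∧ ◇p) ∨ q) is false.
    At s3: q ∧ ◇p is false, q is false, so (q ∧ ◇p) ∨ q is false.
      At s3: q is false, ◇p is true, so q ∧ ◇p is false.
Satisfying worlds: {s4}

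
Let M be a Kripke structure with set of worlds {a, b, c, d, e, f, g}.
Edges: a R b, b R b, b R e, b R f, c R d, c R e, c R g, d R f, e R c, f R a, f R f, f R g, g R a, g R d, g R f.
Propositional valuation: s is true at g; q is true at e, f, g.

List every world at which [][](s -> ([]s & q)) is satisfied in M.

Let φ = [][](s -> ([]s & q)). Evaluate φ at each world:
  a (successors {b}): φ is true.
  b (successors {b, e, f}): φ is false.
  c (successors {d, e, g}): φ is true.
  d (successors {f}): φ is false.
  e (successors {c}): φ is false.
  f (successors {a, f, g}): φ is false.
  g (successors {a, d, f}): φ is false.
For instance, at a:
  At a: [][](s -> ([]s & q)) requires [](s -> ([]s & q)) at every successor {b}.
      At b: [](s -> ([]s & q)) requires s -> ([]s & q) at every successor {b, e, f}.
        At b: s -> ([]s & q) is true.
        At e: s -> ([]s & q) is true.
        At f: s -> ([]s & q) is true.
      So [](s -> ([]s & q)) is true at b.
  So [][](s -> ([]s & q)) is true at a.
Satisfying worlds: {a, c}

a, c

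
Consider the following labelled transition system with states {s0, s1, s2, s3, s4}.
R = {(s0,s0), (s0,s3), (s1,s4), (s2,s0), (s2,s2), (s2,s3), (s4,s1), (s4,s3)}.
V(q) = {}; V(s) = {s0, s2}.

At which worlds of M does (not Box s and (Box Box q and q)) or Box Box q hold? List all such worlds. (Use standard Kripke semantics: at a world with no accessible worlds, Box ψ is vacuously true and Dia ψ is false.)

Let φ = (not Box s and (Box Box q and q)) or Box Box q. Evaluate φ at each world:
  s0 (successors {s0, s3}): φ is false.
  s1 (successors {s4}): φ is false.
  s2 (successors {s0, s2, s3}): φ is false.
  s3 (successors ∅): φ is true.
  s4 (successors {s1, s3}): φ is false.
For instance, at s2:
  At s2: not Box s and (Box Box q and q) is false, Box Box q is false, so (not Box s and (Box Box q and q)) or Box Box q is false.
    At s2: not Box s is true, Box Box q and q is false, so not Box s and (Box Box q and q) is false.
      At s2: Box s is false, so not Box s is true.
      At s2: Box Box q is false, q is false, so Box Box q and q is false.
    At s2: Box Box q requires Box q at every successor {s0, s2, s3}.
      Box q fails at s0, so Box Box q is false at s2.
Satisfying worlds: {s3}

s3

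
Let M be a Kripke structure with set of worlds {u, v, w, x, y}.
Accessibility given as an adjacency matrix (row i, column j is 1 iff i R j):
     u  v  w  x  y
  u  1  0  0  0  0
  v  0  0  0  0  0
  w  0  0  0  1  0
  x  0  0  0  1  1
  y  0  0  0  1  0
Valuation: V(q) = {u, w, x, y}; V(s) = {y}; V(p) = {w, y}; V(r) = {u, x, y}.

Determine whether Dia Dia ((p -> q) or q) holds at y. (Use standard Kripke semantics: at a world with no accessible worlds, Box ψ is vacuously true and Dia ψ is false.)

Yes

At y: Dia Dia ((p -> q) or q) requires Dia ((p -> q) or q) at some successor in {x}.
  Dia ((p -> q) or q) holds at x, so Dia Dia ((p -> q) or q) is true at y.
    At x: Dia ((p -> q) or q) requires (p -> q) or q at some successor in {x, y}.
      (p -> q) or q holds at x, so Dia ((p -> q) or q) is true at x.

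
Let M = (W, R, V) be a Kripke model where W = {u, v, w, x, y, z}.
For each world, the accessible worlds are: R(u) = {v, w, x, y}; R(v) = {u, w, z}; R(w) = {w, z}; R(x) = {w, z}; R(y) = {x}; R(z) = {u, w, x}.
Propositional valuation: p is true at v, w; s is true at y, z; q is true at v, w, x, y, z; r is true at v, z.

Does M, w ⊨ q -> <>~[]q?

At w: q is true, <>~[]q is true, so q -> <>~[]q is true.
  At w: <>~[]q requires ~[]q at some successor in {w, z}.
    ~[]q holds at z, so <>~[]q is true at w.
      At z: []q is false, so ~[]q is true.

Yes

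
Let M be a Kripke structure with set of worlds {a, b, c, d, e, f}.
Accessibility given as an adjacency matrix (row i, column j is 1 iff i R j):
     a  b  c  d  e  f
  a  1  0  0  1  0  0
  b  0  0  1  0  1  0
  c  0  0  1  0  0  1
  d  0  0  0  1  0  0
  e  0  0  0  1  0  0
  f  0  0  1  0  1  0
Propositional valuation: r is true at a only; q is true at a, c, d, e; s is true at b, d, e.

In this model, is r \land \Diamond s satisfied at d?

No

At d: r is false, \Diamond s is true, so r \land \Diamond s is false.
  At d: \Diamond s requires s at some successor in {d}.
    s holds at d, so \Diamond s is true at d.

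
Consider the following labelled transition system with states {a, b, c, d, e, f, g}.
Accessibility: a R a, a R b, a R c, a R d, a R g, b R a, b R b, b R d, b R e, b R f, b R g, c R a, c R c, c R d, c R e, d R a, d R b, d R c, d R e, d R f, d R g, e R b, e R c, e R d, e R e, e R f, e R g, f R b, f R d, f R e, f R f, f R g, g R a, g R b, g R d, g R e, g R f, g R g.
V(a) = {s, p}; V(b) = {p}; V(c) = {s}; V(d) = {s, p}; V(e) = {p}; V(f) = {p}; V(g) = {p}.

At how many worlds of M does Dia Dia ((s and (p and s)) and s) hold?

Let φ = Dia Dia ((s and (p and s)) and s). Evaluate φ at each world:
  a (successors {a, b, c, d, g}): φ is true.
  b (successors {a, b, d, e, f, g}): φ is true.
  c (successors {a, c, d, e}): φ is true.
  d (successors {a, b, c, e, f, g}): φ is true.
  e (successors {b, c, d, e, f, g}): φ is true.
  f (successors {b, d, e, f, g}): φ is true.
  g (successors {a, b, d, e, f, g}): φ is true.
For instance, at e:
  At e: Dia Dia ((s and (p and s)) and s) requires Dia ((s and (p and s)) and s) at some successor in {b, c, d, e, f, g}.
    Dia ((s and (p and s)) and s) holds at b, so Dia Dia ((s and (p and s)) and s) is true at e.
      At b: Dia ((s and (p and s)) and s) requires (s and (p and s)) and s at some successor in {a, b, d, e, f, g}.
        (s and (p and s)) and s holds at a, so Dia ((s and (p and s)) and s) is true at b.
Satisfying worlds: {a, b, c, d, e, f, g}

7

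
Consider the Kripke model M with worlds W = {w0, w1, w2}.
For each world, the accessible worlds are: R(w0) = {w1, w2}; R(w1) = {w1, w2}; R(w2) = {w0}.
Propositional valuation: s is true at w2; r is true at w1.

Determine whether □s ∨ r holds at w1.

At w1: □s is false, r is true, so □s ∨ r is true.
  At w1: □s requires s at every successor {w1, w2}.
    s fails at w1, so □s is false at w1.

Yes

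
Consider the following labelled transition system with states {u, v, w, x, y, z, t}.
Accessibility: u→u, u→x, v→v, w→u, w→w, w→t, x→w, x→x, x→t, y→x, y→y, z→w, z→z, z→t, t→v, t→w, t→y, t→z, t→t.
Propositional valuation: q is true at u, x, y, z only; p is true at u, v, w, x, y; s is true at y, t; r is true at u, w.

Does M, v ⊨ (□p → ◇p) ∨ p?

At v: □p → ◇p is true, p is true, so (□p → ◇p) ∨ p is true.
  At v: □p is true, ◇p is true, so □p → ◇p is true.
    At v: □p requires p at every successor {v}.
      At v: p is true.
    So □p is true at v.
    At v: ◇p requires p at some successor in {v}.
      p holds at v, so ◇p is true at v.

Yes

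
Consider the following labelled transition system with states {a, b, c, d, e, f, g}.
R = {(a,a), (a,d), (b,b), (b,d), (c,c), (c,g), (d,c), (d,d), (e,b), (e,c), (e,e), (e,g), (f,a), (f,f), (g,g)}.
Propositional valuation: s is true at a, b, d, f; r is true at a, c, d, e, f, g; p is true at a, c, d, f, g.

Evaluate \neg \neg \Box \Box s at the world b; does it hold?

At b: \neg \Box \Box s is true, so \neg \neg \Box \Box s is false.
  At b: \Box \Box s is false, so \neg \Box \Box s is true.
    At b: \Box \Box s requires \Box s at every successor {b, d}.
      \Box s fails at d, so \Box \Box s is false at b.

No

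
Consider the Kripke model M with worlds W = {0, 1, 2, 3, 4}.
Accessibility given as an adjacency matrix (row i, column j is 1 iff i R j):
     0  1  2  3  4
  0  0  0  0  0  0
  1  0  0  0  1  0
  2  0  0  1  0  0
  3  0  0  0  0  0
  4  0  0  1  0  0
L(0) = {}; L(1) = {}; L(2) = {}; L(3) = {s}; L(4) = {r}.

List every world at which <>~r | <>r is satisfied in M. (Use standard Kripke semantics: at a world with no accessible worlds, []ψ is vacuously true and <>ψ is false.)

1, 2, 4

Let φ = <>~r | <>r. Evaluate φ at each world:
  0 (successors ∅): φ is false.
  1 (successors {3}): φ is true.
  2 (successors {2}): φ is true.
  3 (successors ∅): φ is false.
  4 (successors {2}): φ is true.
For instance, at 2:
  At 2: <>~r is true, <>r is false, so <>~r | <>r is true.
    At 2: <>~r requires ~r at some successor in {2}.
      ~r holds at 2, so <>~r is true at 2.
    At 2: <>r requires r at some successor in {2}.
      At 2: r is false.
    So <>r is false at 2.
Satisfying worlds: {1, 2, 4}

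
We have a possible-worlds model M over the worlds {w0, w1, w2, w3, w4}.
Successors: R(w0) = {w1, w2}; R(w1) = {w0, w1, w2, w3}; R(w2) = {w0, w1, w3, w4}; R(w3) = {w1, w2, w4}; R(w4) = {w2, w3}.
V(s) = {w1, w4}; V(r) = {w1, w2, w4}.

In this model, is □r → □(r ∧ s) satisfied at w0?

At w0: □r is true, □(r ∧ s) is false, so □r → □(r ∧ s) is false.
  At w0: □r requires r at every successor {w1, w2}.
    At w1: r is true.
    At w2: r is true.
  So □r is true at w0.
  At w0: □(r ∧ s) requires r ∧ s at every successor {w1, w2}.
    r ∧ s fails at w2, so □(r ∧ s) is false at w0.

No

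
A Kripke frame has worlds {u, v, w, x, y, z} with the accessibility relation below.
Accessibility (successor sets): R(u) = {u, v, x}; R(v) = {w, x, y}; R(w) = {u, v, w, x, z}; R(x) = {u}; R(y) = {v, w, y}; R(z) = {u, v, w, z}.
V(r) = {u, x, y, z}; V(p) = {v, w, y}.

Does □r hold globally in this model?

No

Let φ = □r. Evaluate φ at each world:
  u (successors {u, v, x}): φ is false.
  v (successors {w, x, y}): φ is false.
  w (successors {u, v, w, x, z}): φ is false.
  x (successors {u}): φ is true.
  y (successors {v, w, y}): φ is false.
  z (successors {u, v, w, z}): φ is false.
Detail at u (counterexample):
  At u: □r requires r at every successor {u, v, x}.
    r fails at v, so □r is false at u.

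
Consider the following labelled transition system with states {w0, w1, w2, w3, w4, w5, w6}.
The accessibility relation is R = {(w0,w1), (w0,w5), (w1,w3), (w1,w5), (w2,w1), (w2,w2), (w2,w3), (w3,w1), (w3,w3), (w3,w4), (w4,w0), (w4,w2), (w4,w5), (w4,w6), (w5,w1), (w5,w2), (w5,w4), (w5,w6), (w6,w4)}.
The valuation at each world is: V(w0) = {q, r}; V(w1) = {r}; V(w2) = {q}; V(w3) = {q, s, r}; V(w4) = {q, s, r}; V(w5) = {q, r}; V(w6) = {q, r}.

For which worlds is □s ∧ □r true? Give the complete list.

Let φ = □s ∧ □r. Evaluate φ at each world:
  w0 (successors {w1, w5}): φ is false.
  w1 (successors {w3, w5}): φ is false.
  w2 (successors {w1, w2, w3}): φ is false.
  w3 (successors {w1, w3, w4}): φ is false.
  w4 (successors {w0, w2, w5, w6}): φ is false.
  w5 (successors {w1, w2, w4, w6}): φ is false.
  w6 (successors {w4}): φ is true.
For instance, at w2:
  At w2: □s is false, □r is false, so □s ∧ □r is false.
    At w2: □s requires s at every successor {w1, w2, w3}.
      s fails at w1, so □s is false at w2.
    At w2: □r requires r at every successor {w1, w2, w3}.
      r fails at w2, so □r is false at w2.
Satisfying worlds: {w6}

w6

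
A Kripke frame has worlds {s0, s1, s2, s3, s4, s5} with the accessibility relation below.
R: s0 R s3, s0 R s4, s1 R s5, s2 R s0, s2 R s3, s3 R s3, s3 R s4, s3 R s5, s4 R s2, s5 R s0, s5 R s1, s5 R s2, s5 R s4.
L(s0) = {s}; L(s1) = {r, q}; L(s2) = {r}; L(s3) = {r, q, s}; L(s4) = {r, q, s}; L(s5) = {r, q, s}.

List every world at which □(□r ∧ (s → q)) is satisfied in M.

Recall that □ψ holds at a world iff ψ holds at every accessible world, and ◇ψ holds iff ψ holds at some accessible world.
Let φ = □(□r ∧ (s → q)). Evaluate φ at each world:
  s0 (successors {s3, s4}): φ is true.
  s1 (successors {s5}): φ is false.
  s2 (successors {s0, s3}): φ is false.
  s3 (successors {s3, s4, s5}): φ is false.
  s4 (successors {s2}): φ is false.
  s5 (successors {s0, s1, s2, s4}): φ is false.
For instance, at s4:
  At s4: □(□r ∧ (s → q)) requires □r ∧ (s → q) at every successor {s2}.
    □r ∧ (s → q) fails at s2, so □(□r ∧ (s → q)) is false at s4.
      At s2: □r is false, s → q is true, so □r ∧ (s → q) is false.
Satisfying worlds: {s0}

s0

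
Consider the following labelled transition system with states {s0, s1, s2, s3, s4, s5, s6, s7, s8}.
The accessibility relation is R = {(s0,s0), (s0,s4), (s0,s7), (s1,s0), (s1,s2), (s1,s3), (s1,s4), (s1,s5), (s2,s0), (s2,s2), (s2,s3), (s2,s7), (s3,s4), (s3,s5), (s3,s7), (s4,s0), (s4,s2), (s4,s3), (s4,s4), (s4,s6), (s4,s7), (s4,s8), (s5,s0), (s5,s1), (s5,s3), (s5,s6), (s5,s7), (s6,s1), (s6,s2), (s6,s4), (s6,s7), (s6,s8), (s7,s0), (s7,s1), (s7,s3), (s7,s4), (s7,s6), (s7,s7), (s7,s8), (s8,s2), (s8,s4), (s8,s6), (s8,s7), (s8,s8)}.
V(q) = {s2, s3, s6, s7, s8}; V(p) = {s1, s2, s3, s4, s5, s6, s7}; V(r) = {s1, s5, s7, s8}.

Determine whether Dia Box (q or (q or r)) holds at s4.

At s4: Dia Box (q or (q or r)) requires Box (q or (q or r)) at some successor in {s0, s2, s3, s4, s6, s7, s8}.
  At s0: Box (q or (q or r)) is false.
  At s2: Box (q or (q or r)) is false.
  At s3: Box (q or (q or r)) is false.
  At s4: Box (q or (q or r)) is false.
  At s6: Box (q or (q or r)) is false.
  At s7: Box (q or (q or r)) is false.
  At s8: Box (q or (q or r)) is false.
So Dia Box (q or (q or r)) is false at s4.

No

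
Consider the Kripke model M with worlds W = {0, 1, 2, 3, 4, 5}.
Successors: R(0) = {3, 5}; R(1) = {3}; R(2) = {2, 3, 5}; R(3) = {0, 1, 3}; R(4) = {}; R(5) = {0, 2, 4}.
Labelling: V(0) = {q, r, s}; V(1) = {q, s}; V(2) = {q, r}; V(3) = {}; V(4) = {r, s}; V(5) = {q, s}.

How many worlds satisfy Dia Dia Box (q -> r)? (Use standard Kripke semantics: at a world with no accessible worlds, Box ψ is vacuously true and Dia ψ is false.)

Let φ = Dia Dia Box (q -> r). Evaluate φ at each world:
  0 (successors {3, 5}): φ is true.
  1 (successors {3}): φ is true.
  2 (successors {2, 3, 5}): φ is true.
  3 (successors {0, 1, 3}): φ is true.
  4 (successors ∅): φ is false.
  5 (successors {0, 2, 4}): φ is true.
For instance, at 0:
  At 0: Dia Dia Box (q -> r) requires Dia Box (q -> r) at some successor in {3, 5}.
    Dia Box (q -> r) holds at 3, so Dia Dia Box (q -> r) is true at 0.
      At 3: Dia Box (q -> r) requires Box (q -> r) at some successor in {0, 1, 3}.
        Box (q -> r) holds at 1, so Dia Box (q -> r) is true at 3.
Satisfying worlds: {0, 1, 2, 3, 5}

5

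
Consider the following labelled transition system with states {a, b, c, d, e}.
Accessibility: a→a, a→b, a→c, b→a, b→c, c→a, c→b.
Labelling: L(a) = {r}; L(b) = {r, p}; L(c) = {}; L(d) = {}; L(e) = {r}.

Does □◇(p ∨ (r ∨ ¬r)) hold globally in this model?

Yes

Let φ = □◇(p ∨ (r ∨ ¬r)). Evaluate φ at each world:
  a (successors {a, b, c}): φ is true.
  b (successors {a, c}): φ is true.
  c (successors {a, b}): φ is true.
  d (successors ∅): φ is true.
  e (successors ∅): φ is true.
For instance, at c:
  At c: □◇(p ∨ (r ∨ ¬r)) requires ◇(p ∨ (r ∨ ¬r)) at every successor {a, b}.
      At a: ◇(p ∨ (r ∨ ¬r)) requires p ∨ (r ∨ ¬r) at some successor in {a, b, c}.
        p ∨ (r ∨ ¬r) holds at a, so ◇(p ∨ (r ∨ ¬r)) is true at a.
      At b: ◇(p ∨ (r ∨ ¬r)) requires p ∨ (r ∨ ¬r) at some successor in {a, c}.
        p ∨ (r ∨ ¬r) holds at a, so ◇(p ∨ (r ∨ ¬r)) is true at b.
  So □◇(p ∨ (r ∨ ¬r)) is true at c.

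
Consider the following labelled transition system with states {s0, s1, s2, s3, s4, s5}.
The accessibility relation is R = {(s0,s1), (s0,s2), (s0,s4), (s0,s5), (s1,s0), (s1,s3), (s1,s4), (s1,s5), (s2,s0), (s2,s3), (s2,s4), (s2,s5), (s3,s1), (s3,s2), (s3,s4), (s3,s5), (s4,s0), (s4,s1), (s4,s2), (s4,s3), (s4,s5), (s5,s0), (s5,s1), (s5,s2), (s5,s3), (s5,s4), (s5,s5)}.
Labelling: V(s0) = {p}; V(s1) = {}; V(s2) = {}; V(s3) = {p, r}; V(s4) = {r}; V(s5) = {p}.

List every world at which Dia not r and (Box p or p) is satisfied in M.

Recall that Box ψ holds at a world iff ψ holds at every accessible world, and Dia ψ holds iff ψ holds at some accessible world.
Let φ = Dia not r and (Box p or p). Evaluate φ at each world:
  s0 (successors {s1, s2, s4, s5}): φ is true.
  s1 (successors {s0, s3, s4, s5}): φ is false.
  s2 (successors {s0, s3, s4, s5}): φ is false.
  s3 (successors {s1, s2, s4, s5}): φ is true.
  s4 (successors {s0, s1, s2, s3, s5}): φ is false.
  s5 (successors {s0, s1, s2, s3, s4, s5}): φ is true.
For instance, at s3:
  At s3: Dia not r is true, Box p or p is true, so Dia not r and (Box p or p) is true.
    At s3: Dia not r requires not r at some successor in {s1, s2, s4, s5}.
      not r holds at s1, so Dia not r is true at s3.
    At s3: Box p is false, p is true, so Box p or p is true.
      At s3: Box p requires p at every successor {s1, s2, s4, s5}.
        p fails at s1, so Box p is false at s3.
Satisfying worlds: {s0, s3, s5}

s0, s3, s5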